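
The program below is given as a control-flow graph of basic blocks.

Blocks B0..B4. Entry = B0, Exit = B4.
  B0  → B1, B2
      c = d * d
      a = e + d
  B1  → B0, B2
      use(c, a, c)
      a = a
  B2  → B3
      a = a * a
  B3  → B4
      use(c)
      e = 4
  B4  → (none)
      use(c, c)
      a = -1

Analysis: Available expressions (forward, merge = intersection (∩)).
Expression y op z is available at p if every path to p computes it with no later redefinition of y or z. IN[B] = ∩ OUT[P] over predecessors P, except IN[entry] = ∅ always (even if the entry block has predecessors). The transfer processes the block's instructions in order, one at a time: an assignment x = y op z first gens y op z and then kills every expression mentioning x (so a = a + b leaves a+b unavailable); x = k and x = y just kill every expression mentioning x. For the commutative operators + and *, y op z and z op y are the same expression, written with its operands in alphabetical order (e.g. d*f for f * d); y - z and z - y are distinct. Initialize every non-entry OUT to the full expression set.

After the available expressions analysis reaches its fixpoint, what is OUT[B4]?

Answer: {d*d}

Trace:
Converged values:
  B0: | IN={} | OUT={d*d, d+e}
  B1: | IN={d*d, d+e} | OUT={d*d, d+e}
  B2: | IN={d*d, d+e} | OUT={d*d, d+e}
  B3: | IN={d*d, d+e} | OUT={d*d}
  B4: | IN={d*d} | OUT={d*d}

Merge at B4: IN[B4] = OUT[B3] = {d*d}
Applying B4's transfer function to that IN value gives OUT[B4] (row B4 above).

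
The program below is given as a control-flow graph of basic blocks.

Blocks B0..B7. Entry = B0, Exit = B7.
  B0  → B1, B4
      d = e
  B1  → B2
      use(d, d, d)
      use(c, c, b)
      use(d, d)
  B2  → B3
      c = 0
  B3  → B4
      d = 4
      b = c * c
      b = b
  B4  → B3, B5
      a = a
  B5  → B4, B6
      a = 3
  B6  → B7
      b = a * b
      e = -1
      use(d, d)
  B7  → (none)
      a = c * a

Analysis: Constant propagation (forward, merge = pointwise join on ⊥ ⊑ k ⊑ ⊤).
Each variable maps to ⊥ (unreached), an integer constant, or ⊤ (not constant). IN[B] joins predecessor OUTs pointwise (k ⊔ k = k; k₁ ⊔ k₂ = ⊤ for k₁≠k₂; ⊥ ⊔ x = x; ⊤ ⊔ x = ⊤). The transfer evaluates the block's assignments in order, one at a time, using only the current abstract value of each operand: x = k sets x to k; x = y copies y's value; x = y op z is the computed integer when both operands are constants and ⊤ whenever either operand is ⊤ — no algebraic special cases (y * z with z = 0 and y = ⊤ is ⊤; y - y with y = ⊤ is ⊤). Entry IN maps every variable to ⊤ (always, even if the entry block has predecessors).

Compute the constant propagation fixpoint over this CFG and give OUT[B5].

Per-block solution:
  B0:  IN=(all ⊤)  OUT=(all ⊤)
  B1:  IN=(all ⊤)  OUT=(all ⊤)
  B2:  IN=(all ⊤)  OUT={c:0; rest ⊤}
  B3:  IN=(all ⊤)  OUT={d:4; rest ⊤}
  B4:  IN=(all ⊤)  OUT=(all ⊤)
  B5:  IN=(all ⊤)  OUT={a:3; rest ⊤}
  B6:  IN={a:3; rest ⊤}  OUT={a:3, e:-1; rest ⊤}
  B7:  IN={a:3, e:-1; rest ⊤}  OUT={e:-1; rest ⊤}

Merge at B5: IN[B5] = OUT[B4] = {a: ⊤, b: ⊤, c: ⊤, d: ⊤, e: ⊤, f: ⊤}
Applying B5's transfer function to that IN value gives OUT[B5] (row B5 above).

Answer: {a: 3, b: ⊤, c: ⊤, d: ⊤, e: ⊤, f: ⊤}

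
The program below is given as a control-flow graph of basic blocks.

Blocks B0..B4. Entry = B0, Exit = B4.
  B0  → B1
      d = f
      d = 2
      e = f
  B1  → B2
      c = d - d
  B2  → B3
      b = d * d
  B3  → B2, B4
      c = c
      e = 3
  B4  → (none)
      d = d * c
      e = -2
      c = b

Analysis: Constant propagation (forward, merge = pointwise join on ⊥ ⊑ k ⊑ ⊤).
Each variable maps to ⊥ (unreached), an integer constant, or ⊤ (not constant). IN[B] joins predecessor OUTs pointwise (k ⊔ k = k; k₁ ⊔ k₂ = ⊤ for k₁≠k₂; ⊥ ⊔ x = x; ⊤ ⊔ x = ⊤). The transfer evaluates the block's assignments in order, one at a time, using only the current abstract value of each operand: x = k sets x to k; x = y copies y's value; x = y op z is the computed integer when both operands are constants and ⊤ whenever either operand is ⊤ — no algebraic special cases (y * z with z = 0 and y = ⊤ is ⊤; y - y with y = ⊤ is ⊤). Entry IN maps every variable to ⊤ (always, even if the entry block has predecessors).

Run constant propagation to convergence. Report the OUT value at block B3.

Answer: {a: ⊤, b: 4, c: 0, d: 2, e: 3, f: ⊤}

Working:
Per-block solution:
  B0:  IN=(all ⊤)  OUT={d:2; rest ⊤}
  B1:  IN={d:2; rest ⊤}  OUT={c:0, d:2; rest ⊤}
  B2:  IN={c:0, d:2; rest ⊤}  OUT={b:4, c:0, d:2; rest ⊤}
  B3:  IN={b:4, c:0, d:2; rest ⊤}  OUT={b:4, c:0, d:2, e:3; rest ⊤}
  B4:  IN={b:4, c:0, d:2, e:3; rest ⊤}  OUT={b:4, c:4, d:0, e:-2; rest ⊤}

Merge at B3: IN[B3] = OUT[B2] = {a: ⊤, b: 4, c: 0, d: 2, e: ⊤, f: ⊤}
Applying B3's transfer function to that IN value gives OUT[B3] (row B3 above).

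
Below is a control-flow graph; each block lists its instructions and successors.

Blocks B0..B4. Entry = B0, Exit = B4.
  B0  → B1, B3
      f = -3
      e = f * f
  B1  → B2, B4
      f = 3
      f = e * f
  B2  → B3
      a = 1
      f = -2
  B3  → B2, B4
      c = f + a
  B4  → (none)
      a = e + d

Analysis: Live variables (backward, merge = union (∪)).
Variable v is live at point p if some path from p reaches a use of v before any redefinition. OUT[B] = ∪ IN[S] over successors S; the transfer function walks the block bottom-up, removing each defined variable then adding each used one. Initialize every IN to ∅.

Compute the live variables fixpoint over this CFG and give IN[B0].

Answer: {a, d}

Working:
Converged values:
  B0:  IN={a, d}  OUT={a, d, e, f}
  B1:  IN={d, e}  OUT={d, e}
  B2:  IN={d, e}  OUT={a, d, e, f}
  B3:  IN={a, d, e, f}  OUT={d, e}
  B4:  IN={d, e}  OUT={}

Merge at B0: OUT[B0] = IN[B1] ⊔ IN[B3] = {a, d, e, f}
Applying B0's transfer function to that OUT value gives IN[B0] (row B0 above).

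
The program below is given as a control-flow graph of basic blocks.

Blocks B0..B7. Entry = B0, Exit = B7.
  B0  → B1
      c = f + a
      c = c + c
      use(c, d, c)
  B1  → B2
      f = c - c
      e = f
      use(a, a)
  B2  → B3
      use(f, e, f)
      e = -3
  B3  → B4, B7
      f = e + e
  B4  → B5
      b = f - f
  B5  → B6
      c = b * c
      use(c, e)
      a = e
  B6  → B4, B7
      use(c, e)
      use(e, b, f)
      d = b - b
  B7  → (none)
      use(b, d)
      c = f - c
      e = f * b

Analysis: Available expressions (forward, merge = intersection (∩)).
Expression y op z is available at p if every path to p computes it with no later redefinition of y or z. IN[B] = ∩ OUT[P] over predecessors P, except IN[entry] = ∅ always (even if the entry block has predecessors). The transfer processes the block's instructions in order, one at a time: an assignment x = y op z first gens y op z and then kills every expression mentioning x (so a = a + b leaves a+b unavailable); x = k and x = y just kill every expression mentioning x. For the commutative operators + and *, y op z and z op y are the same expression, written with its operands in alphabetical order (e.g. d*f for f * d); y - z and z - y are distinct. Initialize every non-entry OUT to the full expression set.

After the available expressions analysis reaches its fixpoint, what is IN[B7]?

Answer: {e+e}

Trace:
Per-block solution:
  B0:   IN={}   OUT={a+f}
  B1:   IN={a+f}   OUT={c-c}
  B2:   IN={c-c}   OUT={c-c}
  B3:   IN={c-c}   OUT={c-c, e+e}
  B4:   IN={e+e}   OUT={e+e, f-f}
  B5:   IN={e+e, f-f}   OUT={e+e, f-f}
  B6:   IN={e+e, f-f}   OUT={b-b, e+e, f-f}
  B7:   IN={e+e}   OUT={b*f}

Merge at B7: IN[B7] = OUT[B3] ∩ OUT[B6] = {e+e}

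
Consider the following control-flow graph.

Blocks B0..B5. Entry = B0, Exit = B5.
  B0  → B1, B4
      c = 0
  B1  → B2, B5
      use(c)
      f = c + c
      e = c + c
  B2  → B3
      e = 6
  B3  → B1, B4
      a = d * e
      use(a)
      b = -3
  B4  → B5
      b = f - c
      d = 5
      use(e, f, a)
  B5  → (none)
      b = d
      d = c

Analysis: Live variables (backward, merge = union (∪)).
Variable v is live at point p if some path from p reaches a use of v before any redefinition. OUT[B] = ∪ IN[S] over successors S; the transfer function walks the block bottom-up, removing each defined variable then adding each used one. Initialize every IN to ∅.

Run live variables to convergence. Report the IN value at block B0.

Converged values:
  B0:   IN={a, d, e, f}   OUT={a, c, d, e, f}
  B1:   IN={c, d}   OUT={c, d, f}
  B2:   IN={c, d, f}   OUT={c, d, e, f}
  B3:   IN={c, d, e, f}   OUT={a, c, d, e, f}
  B4:   IN={a, c, e, f}   OUT={c, d}
  B5:   IN={c, d}   OUT={}

Merge at B0: OUT[B0] = IN[B1] ⊔ IN[B4] = {a, c, d, e, f}
Applying B0's transfer function to that OUT value gives IN[B0] (row B0 above).

Answer: {a, d, e, f}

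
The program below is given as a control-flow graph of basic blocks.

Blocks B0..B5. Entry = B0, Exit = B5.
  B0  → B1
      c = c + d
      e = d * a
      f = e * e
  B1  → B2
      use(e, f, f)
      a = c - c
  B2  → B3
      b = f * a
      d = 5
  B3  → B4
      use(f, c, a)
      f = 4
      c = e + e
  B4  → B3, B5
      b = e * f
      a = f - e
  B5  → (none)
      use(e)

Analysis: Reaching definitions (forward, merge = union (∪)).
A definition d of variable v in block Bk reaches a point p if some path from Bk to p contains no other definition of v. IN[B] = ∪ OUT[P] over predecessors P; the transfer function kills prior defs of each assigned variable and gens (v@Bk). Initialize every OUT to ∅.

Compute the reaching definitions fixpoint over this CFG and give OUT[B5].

Answer: {a@B4, b@B4, c@B3, d@B2, e@B0, f@B3}

Working:
Converged values:
  B0:   IN={}   OUT={c@B0, e@B0, f@B0}
  B1:   IN={c@B0, e@B0, f@B0}   OUT={a@B1, c@B0, e@B0, f@B0}
  B2:   IN={a@B1, c@B0, e@B0, f@B0}   OUT={a@B1, b@B2, c@B0, d@B2, e@B0, f@B0}
  B3:   IN={a@B1, a@B4, b@B2, b@B4, c@B0, c@B3, d@B2, e@B0, f@B0, f@B3}   OUT={a@B1, a@B4, b@B2, b@B4, c@B3, d@B2, e@B0, f@B3}
  B4:   IN={a@B1, a@B4, b@B2, b@B4, c@B3, d@B2, e@B0, f@B3}   OUT={a@B4, b@B4, c@B3, d@B2, e@B0, f@B3}
  B5:   IN={a@B4, b@B4, c@B3, d@B2, e@B0, f@B3}   OUT={a@B4, b@B4, c@B3, d@B2, e@B0, f@B3}

Merge at B5: IN[B5] = OUT[B4] = {a@B4, b@B4, c@B3, d@B2, e@B0, f@B3}
Applying B5's transfer function to that IN value gives OUT[B5] (row B5 above).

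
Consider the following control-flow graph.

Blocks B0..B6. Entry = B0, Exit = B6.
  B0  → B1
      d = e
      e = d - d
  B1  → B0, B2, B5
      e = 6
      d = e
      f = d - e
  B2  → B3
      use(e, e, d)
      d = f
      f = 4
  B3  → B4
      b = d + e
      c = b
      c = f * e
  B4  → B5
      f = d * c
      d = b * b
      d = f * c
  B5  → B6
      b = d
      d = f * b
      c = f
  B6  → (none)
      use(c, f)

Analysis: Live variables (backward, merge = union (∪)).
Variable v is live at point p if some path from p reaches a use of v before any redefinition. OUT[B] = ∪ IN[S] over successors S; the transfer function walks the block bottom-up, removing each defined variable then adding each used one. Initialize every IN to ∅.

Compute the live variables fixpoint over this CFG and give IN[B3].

Fixpoint table:
  B0:  IN={e}  OUT={}
  B1:  IN={}  OUT={d, e, f}
  B2:  IN={d, e, f}  OUT={d, e, f}
  B3:  IN={d, e, f}  OUT={b, c, d}
  B4:  IN={b, c, d}  OUT={d, f}
  B5:  IN={d, f}  OUT={c, f}
  B6:  IN={c, f}  OUT={}

Merge at B3: OUT[B3] = IN[B4] = {b, c, d}
Applying B3's transfer function to that OUT value gives IN[B3] (row B3 above).

Answer: {d, e, f}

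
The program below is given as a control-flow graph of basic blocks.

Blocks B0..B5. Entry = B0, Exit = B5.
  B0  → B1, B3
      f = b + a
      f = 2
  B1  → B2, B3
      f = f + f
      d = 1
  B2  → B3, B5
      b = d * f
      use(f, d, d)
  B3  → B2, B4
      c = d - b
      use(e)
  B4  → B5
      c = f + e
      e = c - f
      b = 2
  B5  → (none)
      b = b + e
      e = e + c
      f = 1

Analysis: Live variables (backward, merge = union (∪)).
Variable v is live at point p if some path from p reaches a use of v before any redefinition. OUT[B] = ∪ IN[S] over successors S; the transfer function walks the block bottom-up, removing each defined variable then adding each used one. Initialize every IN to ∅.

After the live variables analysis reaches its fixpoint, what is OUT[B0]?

Answer: {b, c, d, e, f}

Working:
Converged values:
  B0: | IN={a, b, c, d, e} | OUT={b, c, d, e, f}
  B1: | IN={b, c, e, f} | OUT={b, c, d, e, f}
  B2: | IN={c, d, e, f} | OUT={b, c, d, e, f}
  B3: | IN={b, d, e, f} | OUT={c, d, e, f}
  B4: | IN={e, f} | OUT={b, c, e}
  B5: | IN={b, c, e} | OUT={}

Merge at B0: OUT[B0] = IN[B1] ⊔ IN[B3] = {b, c, d, e, f}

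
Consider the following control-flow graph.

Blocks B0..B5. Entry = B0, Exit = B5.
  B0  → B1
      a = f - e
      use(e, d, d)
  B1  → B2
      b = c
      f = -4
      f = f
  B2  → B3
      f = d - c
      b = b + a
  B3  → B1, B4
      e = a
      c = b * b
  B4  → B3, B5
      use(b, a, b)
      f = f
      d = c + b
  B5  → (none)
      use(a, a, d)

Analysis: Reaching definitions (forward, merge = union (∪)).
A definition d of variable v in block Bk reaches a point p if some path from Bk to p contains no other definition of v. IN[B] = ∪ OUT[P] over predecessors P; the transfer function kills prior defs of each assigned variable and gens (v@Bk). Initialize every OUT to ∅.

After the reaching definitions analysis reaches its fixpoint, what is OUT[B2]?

Answer: {a@B0, b@B2, c@B3, d@B4, e@B3, f@B2}

Derivation:
Converged values:
  B0: | IN={} | OUT={a@B0}
  B1: | IN={a@B0, b@B2, c@B3, d@B4, e@B3, f@B2, f@B4} | OUT={a@B0, b@B1, c@B3, d@B4, e@B3, f@B1}
  B2: | IN={a@B0, b@B1, c@B3, d@B4, e@B3, f@B1} | OUT={a@B0, b@B2, c@B3, d@B4, e@B3, f@B2}
  B3: | IN={a@B0, b@B2, c@B3, d@B4, e@B3, f@B2, f@B4} | OUT={a@B0, b@B2, c@B3, d@B4, e@B3, f@B2, f@B4}
  B4: | IN={a@B0, b@B2, c@B3, d@B4, e@B3, f@B2, f@B4} | OUT={a@B0, b@B2, c@B3, d@B4, e@B3, f@B4}
  B5: | IN={a@B0, b@B2, c@B3, d@B4, e@B3, f@B4} | OUT={a@B0, b@B2, c@B3, d@B4, e@B3, f@B4}

Merge at B2: IN[B2] = OUT[B1] = {a@B0, b@B1, c@B3, d@B4, e@B3, f@B1}
Applying B2's transfer function to that IN value gives OUT[B2] (row B2 above).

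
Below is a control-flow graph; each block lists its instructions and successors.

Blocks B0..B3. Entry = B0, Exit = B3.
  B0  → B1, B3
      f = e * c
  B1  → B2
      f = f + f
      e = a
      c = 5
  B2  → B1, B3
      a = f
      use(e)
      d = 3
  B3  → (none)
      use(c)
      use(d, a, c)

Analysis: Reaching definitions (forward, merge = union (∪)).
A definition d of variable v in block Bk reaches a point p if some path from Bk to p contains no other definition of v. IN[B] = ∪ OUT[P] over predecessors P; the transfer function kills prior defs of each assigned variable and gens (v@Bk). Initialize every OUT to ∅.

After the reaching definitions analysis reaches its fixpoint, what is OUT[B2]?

Answer: {a@B2, c@B1, d@B2, e@B1, f@B1}

Working:
Fixpoint table:
  B0:  IN={}  OUT={f@B0}
  B1:  IN={a@B2, c@B1, d@B2, e@B1, f@B0, f@B1}  OUT={a@B2, c@B1, d@B2, e@B1, f@B1}
  B2:  IN={a@B2, c@B1, d@B2, e@B1, f@B1}  OUT={a@B2, c@B1, d@B2, e@B1, f@B1}
  B3:  IN={a@B2, c@B1, d@B2, e@B1, f@B0, f@B1}  OUT={a@B2, c@B1, d@B2, e@B1, f@B0, f@B1}

Merge at B2: IN[B2] = OUT[B1] = {a@B2, c@B1, d@B2, e@B1, f@B1}
Applying B2's transfer function to that IN value gives OUT[B2] (row B2 above).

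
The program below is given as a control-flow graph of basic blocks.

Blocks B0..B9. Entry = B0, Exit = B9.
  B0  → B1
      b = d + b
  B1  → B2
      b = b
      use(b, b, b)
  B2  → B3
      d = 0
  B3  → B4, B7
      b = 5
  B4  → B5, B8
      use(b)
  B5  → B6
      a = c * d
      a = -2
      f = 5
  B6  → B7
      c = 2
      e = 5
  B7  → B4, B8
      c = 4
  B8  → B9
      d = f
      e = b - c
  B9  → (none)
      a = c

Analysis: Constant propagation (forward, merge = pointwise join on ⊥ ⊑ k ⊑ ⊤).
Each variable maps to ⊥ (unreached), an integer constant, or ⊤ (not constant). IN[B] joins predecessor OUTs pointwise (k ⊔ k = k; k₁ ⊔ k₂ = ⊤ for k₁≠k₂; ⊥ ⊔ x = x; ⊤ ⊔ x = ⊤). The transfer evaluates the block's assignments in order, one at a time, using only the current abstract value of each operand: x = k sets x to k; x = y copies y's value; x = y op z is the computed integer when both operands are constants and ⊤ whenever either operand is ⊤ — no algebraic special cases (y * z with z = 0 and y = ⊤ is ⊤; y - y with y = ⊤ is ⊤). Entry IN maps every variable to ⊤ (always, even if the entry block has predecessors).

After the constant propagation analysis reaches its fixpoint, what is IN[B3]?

Converged values:
  B0:  IN=(all ⊤)  OUT=(all ⊤)
  B1:  IN=(all ⊤)  OUT=(all ⊤)
  B2:  IN=(all ⊤)  OUT={d:0; rest ⊤}
  B3:  IN={d:0; rest ⊤}  OUT={b:5, d:0; rest ⊤}
  B4:  IN={b:5, d:0; rest ⊤}  OUT={b:5, d:0; rest ⊤}
  B5:  IN={b:5, d:0; rest ⊤}  OUT={a:-2, b:5, d:0, f:5; rest ⊤}
  B6:  IN={a:-2, b:5, d:0, f:5; rest ⊤}  OUT={a:-2, b:5, c:2, d:0, e:5, f:5; rest ⊤}
  B7:  IN={b:5, d:0; rest ⊤}  OUT={b:5, c:4, d:0; rest ⊤}
  B8:  IN={b:5, d:0; rest ⊤}  OUT={b:5; rest ⊤}
  B9:  IN={b:5; rest ⊤}  OUT={b:5; rest ⊤}

Merge at B3: IN[B3] = OUT[B2] = {a: ⊤, b: ⊤, c: ⊤, d: 0, e: ⊤, f: ⊤}

Answer: {a: ⊤, b: ⊤, c: ⊤, d: 0, e: ⊤, f: ⊤}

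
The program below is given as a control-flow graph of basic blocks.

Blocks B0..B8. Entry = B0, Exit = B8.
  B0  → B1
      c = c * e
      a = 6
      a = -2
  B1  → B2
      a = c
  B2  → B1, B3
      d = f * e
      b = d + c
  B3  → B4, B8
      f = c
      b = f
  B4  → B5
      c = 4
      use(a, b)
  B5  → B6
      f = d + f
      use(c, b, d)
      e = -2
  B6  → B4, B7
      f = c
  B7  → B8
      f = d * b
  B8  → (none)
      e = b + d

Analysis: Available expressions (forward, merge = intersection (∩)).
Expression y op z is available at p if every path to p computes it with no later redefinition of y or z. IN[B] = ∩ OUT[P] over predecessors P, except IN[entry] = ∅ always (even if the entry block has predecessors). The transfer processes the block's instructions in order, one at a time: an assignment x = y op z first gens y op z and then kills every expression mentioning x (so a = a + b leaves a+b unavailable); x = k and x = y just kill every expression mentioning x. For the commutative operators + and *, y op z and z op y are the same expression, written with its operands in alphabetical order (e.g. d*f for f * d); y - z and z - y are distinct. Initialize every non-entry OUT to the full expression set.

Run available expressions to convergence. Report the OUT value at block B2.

Answer: {c+d, e*f}

Trace:
Per-block solution:
  B0: | IN={} | OUT={}
  B1: | IN={} | OUT={}
  B2: | IN={} | OUT={c+d, e*f}
  B3: | IN={c+d, e*f} | OUT={c+d}
  B4: | IN={} | OUT={}
  B5: | IN={} | OUT={}
  B6: | IN={} | OUT={}
  B7: | IN={} | OUT={b*d}
  B8: | IN={} | OUT={b+d}

Merge at B2: IN[B2] = OUT[B1] = {}
Applying B2's transfer function to that IN value gives OUT[B2] (row B2 above).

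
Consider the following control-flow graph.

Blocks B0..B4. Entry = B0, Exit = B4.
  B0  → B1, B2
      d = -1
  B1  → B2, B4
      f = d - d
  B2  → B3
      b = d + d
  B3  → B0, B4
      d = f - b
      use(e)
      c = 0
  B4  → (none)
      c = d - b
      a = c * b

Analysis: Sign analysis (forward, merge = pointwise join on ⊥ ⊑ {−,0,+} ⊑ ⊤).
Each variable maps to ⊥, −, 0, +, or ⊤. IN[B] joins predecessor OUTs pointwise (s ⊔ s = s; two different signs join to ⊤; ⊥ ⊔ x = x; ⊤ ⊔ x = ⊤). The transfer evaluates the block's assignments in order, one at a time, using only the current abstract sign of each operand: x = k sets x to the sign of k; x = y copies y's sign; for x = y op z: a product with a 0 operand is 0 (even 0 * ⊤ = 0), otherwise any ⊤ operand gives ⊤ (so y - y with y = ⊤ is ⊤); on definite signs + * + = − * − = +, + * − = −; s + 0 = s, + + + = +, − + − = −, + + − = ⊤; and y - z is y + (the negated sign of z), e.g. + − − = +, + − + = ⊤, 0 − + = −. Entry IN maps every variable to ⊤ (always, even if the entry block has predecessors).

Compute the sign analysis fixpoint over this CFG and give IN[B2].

Fixpoint table:
  B0:   IN=(all ⊤)   OUT={d:-; rest ⊤}
  B1:   IN={d:-; rest ⊤}   OUT={d:-; rest ⊤}
  B2:   IN={d:-; rest ⊤}   OUT={b:-, d:-; rest ⊤}
  B3:   IN={b:-, d:-; rest ⊤}   OUT={b:-, c:0; rest ⊤}
  B4:   IN=(all ⊤)   OUT=(all ⊤)

Merge at B2: IN[B2] = OUT[B0] ⊔ OUT[B1] = {a: ⊤, b: ⊤, c: ⊤, d: -, e: ⊤, f: ⊤}

Answer: {a: ⊤, b: ⊤, c: ⊤, d: -, e: ⊤, f: ⊤}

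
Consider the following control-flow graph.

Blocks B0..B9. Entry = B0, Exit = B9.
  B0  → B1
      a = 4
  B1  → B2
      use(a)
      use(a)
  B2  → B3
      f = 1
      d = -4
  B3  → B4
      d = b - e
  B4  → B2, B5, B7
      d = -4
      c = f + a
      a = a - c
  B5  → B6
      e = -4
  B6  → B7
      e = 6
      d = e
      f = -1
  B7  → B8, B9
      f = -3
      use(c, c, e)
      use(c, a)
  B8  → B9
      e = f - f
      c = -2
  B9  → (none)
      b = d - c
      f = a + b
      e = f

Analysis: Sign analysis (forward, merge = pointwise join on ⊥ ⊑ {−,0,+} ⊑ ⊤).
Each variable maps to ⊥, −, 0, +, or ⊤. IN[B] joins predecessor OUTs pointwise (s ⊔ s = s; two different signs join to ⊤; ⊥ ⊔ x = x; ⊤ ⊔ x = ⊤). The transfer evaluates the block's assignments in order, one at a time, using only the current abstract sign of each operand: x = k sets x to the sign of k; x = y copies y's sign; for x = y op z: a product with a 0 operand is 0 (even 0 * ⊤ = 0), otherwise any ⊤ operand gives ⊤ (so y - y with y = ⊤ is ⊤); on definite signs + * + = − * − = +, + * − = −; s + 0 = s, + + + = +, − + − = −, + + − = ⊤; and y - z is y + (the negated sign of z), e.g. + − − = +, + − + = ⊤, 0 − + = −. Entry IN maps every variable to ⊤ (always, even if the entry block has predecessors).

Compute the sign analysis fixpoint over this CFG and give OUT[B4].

Per-block solution:
  B0:  IN=(all ⊤)  OUT={a:+; rest ⊤}
  B1:  IN={a:+; rest ⊤}  OUT={a:+; rest ⊤}
  B2:  IN=(all ⊤)  OUT={d:-, f:+; rest ⊤}
  B3:  IN={d:-, f:+; rest ⊤}  OUT={f:+; rest ⊤}
  B4:  IN={f:+; rest ⊤}  OUT={d:-, f:+; rest ⊤}
  B5:  IN={d:-, f:+; rest ⊤}  OUT={d:-, e:-, f:+; rest ⊤}
  B6:  IN={d:-, e:-, f:+; rest ⊤}  OUT={d:+, e:+, f:-; rest ⊤}
  B7:  IN=(all ⊤)  OUT={f:-; rest ⊤}
  B8:  IN={f:-; rest ⊤}  OUT={c:-, f:-; rest ⊤}
  B9:  IN={f:-; rest ⊤}  OUT=(all ⊤)

Merge at B4: IN[B4] = OUT[B3] = {a: ⊤, b: ⊤, c: ⊤, d: ⊤, e: ⊤, f: +}
Applying B4's transfer function to that IN value gives OUT[B4] (row B4 above).

Answer: {a: ⊤, b: ⊤, c: ⊤, d: -, e: ⊤, f: +}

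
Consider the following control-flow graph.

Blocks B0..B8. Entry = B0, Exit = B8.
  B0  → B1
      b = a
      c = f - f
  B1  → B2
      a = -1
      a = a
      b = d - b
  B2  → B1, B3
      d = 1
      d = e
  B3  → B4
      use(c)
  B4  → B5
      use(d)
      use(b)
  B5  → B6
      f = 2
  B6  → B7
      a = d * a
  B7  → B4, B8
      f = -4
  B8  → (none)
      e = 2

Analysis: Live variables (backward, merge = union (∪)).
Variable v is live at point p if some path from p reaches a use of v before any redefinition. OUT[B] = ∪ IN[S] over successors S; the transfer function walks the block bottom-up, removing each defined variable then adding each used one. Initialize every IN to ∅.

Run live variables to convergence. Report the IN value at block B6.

Fixpoint table:
  B0: | IN={a, d, e, f} | OUT={b, c, d, e}
  B1: | IN={b, c, d, e} | OUT={a, b, c, e}
  B2: | IN={a, b, c, e} | OUT={a, b, c, d, e}
  B3: | IN={a, b, c, d} | OUT={a, b, d}
  B4: | IN={a, b, d} | OUT={a, b, d}
  B5: | IN={a, b, d} | OUT={a, b, d}
  B6: | IN={a, b, d} | OUT={a, b, d}
  B7: | IN={a, b, d} | OUT={a, b, d}
  B8: | IN={} | OUT={}

Merge at B6: OUT[B6] = IN[B7] = {a, b, d}
Applying B6's transfer function to that OUT value gives IN[B6] (row B6 above).

Answer: {a, b, d}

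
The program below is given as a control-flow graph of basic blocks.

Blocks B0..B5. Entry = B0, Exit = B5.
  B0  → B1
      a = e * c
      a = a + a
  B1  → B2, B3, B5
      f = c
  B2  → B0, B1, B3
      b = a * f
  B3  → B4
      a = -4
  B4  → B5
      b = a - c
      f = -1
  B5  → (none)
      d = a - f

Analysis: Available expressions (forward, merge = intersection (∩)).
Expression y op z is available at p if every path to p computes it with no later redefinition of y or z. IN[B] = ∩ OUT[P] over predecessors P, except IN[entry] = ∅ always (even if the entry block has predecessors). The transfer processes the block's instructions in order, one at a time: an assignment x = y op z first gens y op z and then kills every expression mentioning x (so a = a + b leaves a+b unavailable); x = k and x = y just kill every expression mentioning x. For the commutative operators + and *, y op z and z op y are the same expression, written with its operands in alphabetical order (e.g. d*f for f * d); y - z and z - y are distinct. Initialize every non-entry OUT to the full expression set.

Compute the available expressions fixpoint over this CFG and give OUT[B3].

Answer: {c*e}

Trace:
Converged values:
  B0:   IN={}   OUT={c*e}
  B1:   IN={c*e}   OUT={c*e}
  B2:   IN={c*e}   OUT={a*f, c*e}
  B3:   IN={c*e}   OUT={c*e}
  B4:   IN={c*e}   OUT={a-c, c*e}
  B5:   IN={c*e}   OUT={a-f, c*e}

Merge at B3: IN[B3] = OUT[B1] ∩ OUT[B2] = {c*e}
Applying B3's transfer function to that IN value gives OUT[B3] (row B3 above).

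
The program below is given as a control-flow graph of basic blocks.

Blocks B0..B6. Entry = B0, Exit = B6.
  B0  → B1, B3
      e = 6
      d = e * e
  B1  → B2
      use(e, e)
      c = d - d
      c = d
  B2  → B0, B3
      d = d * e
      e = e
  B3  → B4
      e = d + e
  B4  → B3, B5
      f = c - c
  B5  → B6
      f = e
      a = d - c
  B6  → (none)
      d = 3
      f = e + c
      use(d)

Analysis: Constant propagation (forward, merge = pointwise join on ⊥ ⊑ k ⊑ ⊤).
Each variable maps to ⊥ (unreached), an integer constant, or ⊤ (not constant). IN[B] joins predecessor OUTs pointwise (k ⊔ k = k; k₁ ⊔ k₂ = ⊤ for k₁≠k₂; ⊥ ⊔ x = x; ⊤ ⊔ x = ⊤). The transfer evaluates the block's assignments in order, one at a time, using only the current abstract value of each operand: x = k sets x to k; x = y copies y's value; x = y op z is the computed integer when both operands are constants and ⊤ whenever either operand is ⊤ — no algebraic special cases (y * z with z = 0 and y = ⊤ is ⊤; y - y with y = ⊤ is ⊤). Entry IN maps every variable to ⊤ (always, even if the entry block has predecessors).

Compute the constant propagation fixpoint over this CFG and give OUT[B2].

Answer: {a: ⊤, b: ⊤, c: 36, d: 216, e: 6, f: ⊤}

Trace:
Per-block solution:
  B0: | IN=(all ⊤) | OUT={d:36, e:6; rest ⊤}
  B1: | IN={d:36, e:6; rest ⊤} | OUT={c:36, d:36, e:6; rest ⊤}
  B2: | IN={c:36, d:36, e:6; rest ⊤} | OUT={c:36, d:216, e:6; rest ⊤}
  B3: | IN=(all ⊤) | OUT=(all ⊤)
  B4: | IN=(all ⊤) | OUT=(all ⊤)
  B5: | IN=(all ⊤) | OUT=(all ⊤)
  B6: | IN=(all ⊤) | OUT={d:3; rest ⊤}

Merge at B2: IN[B2] = OUT[B1] = {a: ⊤, b: ⊤, c: 36, d: 36, e: 6, f: ⊤}
Applying B2's transfer function to that IN value gives OUT[B2] (row B2 above).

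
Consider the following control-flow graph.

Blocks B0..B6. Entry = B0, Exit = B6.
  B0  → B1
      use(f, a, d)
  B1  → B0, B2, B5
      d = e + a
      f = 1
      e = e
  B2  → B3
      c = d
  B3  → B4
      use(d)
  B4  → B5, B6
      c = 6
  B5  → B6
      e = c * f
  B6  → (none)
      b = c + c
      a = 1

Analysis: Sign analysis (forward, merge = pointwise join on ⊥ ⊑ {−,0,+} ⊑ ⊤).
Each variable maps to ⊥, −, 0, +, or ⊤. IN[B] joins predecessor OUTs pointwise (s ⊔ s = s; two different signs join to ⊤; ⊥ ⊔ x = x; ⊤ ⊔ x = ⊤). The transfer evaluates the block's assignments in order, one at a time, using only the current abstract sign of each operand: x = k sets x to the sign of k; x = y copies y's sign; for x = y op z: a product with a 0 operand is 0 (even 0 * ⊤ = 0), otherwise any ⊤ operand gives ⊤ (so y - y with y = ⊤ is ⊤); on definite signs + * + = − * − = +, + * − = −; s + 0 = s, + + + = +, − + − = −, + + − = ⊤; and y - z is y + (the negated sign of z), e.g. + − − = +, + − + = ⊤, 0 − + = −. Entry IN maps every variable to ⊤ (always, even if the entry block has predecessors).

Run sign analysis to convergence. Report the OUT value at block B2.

Converged values:
  B0: | IN=(all ⊤) | OUT=(all ⊤)
  B1: | IN=(all ⊤) | OUT={f:+; rest ⊤}
  B2: | IN={f:+; rest ⊤} | OUT={f:+; rest ⊤}
  B3: | IN={f:+; rest ⊤} | OUT={f:+; rest ⊤}
  B4: | IN={f:+; rest ⊤} | OUT={c:+, f:+; rest ⊤}
  B5: | IN={f:+; rest ⊤} | OUT={f:+; rest ⊤}
  B6: | IN={f:+; rest ⊤} | OUT={a:+, f:+; rest ⊤}

Merge at B2: IN[B2] = OUT[B1] = {a: ⊤, b: ⊤, c: ⊤, d: ⊤, e: ⊤, f: +}
Applying B2's transfer function to that IN value gives OUT[B2] (row B2 above).

Answer: {a: ⊤, b: ⊤, c: ⊤, d: ⊤, e: ⊤, f: +}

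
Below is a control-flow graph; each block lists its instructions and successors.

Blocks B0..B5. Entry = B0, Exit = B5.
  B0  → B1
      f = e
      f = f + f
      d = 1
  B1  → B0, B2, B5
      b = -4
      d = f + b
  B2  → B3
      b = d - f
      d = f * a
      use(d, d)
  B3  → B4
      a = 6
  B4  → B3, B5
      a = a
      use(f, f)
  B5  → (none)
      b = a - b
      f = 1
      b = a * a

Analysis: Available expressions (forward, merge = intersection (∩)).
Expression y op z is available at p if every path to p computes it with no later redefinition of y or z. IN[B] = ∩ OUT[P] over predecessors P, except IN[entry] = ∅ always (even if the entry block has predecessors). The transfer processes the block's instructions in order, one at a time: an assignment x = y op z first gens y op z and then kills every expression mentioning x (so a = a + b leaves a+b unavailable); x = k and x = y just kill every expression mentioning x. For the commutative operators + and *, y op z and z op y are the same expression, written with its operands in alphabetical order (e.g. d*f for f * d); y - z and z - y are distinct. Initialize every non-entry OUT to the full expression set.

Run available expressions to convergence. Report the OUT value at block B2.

Answer: {a*f}

Trace:
Fixpoint table:
  B0:   IN={}   OUT={}
  B1:   IN={}   OUT={b+f}
  B2:   IN={b+f}   OUT={a*f}
  B3:   IN={}   OUT={}
  B4:   IN={}   OUT={}
  B5:   IN={}   OUT={a*a}

Merge at B2: IN[B2] = OUT[B1] = {b+f}
Applying B2's transfer function to that IN value gives OUT[B2] (row B2 above).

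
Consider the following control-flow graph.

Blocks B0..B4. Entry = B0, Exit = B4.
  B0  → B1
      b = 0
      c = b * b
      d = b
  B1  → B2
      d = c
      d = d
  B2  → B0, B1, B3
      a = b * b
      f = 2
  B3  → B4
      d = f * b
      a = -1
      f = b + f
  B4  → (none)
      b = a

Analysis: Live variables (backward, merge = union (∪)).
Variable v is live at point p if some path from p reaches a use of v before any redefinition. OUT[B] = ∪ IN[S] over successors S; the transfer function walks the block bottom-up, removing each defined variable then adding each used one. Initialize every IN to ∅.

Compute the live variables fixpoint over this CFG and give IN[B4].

Answer: {a}

Trace:
Per-block solution:
  B0:   IN={}   OUT={b, c}
  B1:   IN={b, c}   OUT={b, c}
  B2:   IN={b, c}   OUT={b, c, f}
  B3:   IN={b, f}   OUT={a}
  B4:   IN={a}   OUT={}

B4 is the boundary node: OUT[B4] = {}
Applying B4's transfer function to that OUT value gives IN[B4] (row B4 above).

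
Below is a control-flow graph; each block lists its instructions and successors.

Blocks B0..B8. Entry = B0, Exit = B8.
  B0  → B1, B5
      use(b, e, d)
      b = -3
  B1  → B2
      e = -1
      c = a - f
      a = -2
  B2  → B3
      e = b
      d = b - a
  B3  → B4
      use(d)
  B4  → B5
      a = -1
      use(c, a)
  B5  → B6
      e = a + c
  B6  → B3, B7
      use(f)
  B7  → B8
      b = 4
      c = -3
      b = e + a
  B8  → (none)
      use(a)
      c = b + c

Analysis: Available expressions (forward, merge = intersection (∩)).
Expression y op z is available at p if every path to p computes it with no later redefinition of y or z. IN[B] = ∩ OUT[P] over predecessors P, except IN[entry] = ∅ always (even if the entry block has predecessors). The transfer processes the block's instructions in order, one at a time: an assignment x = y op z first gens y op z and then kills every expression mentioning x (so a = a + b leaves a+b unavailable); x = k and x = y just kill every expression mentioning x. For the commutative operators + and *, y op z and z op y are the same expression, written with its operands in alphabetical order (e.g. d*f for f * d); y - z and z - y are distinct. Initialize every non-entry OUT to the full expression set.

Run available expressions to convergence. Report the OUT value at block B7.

Converged values:
  B0:   IN={}   OUT={}
  B1:   IN={}   OUT={}
  B2:   IN={}   OUT={b-a}
  B3:   IN={}   OUT={}
  B4:   IN={}   OUT={}
  B5:   IN={}   OUT={a+c}
  B6:   IN={a+c}   OUT={a+c}
  B7:   IN={a+c}   OUT={a+e}
  B8:   IN={a+e}   OUT={a+e}

Merge at B7: IN[B7] = OUT[B6] = {a+c}
Applying B7's transfer function to that IN value gives OUT[B7] (row B7 above).

Answer: {a+e}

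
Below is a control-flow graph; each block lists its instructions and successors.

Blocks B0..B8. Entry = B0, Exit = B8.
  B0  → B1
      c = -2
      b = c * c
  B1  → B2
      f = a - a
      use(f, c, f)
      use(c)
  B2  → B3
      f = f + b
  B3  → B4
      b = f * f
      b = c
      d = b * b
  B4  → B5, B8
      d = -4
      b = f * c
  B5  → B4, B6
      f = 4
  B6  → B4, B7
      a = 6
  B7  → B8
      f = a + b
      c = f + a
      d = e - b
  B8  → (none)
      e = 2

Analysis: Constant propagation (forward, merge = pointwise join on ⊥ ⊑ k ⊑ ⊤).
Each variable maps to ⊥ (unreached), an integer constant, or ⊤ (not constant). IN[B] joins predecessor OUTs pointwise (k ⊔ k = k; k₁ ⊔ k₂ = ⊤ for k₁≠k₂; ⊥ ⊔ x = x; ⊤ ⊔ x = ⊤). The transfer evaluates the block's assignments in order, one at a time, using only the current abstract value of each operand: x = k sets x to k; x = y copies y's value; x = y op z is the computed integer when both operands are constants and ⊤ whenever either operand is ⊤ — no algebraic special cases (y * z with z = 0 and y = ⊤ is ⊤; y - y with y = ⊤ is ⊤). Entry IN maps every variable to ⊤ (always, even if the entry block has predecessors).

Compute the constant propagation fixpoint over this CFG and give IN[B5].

Fixpoint table:
  B0:  IN=(all ⊤)  OUT={b:4, c:-2; rest ⊤}
  B1:  IN={b:4, c:-2; rest ⊤}  OUT={b:4, c:-2; rest ⊤}
  B2:  IN={b:4, c:-2; rest ⊤}  OUT={b:4, c:-2; rest ⊤}
  B3:  IN={b:4, c:-2; rest ⊤}  OUT={b:-2, c:-2, d:4; rest ⊤}
  B4:  IN={c:-2; rest ⊤}  OUT={c:-2, d:-4; rest ⊤}
  B5:  IN={c:-2, d:-4; rest ⊤}  OUT={c:-2, d:-4, f:4; rest ⊤}
  B6:  IN={c:-2, d:-4, f:4; rest ⊤}  OUT={a:6, c:-2, d:-4, f:4; rest ⊤}
  B7:  IN={a:6, c:-2, d:-4, f:4; rest ⊤}  OUT={a:6; rest ⊤}
  B8:  IN=(all ⊤)  OUT={e:2; rest ⊤}

Merge at B5: IN[B5] = OUT[B4] = {a: ⊤, b: ⊤, c: -2, d: -4, e: ⊤, f: ⊤}

Answer: {a: ⊤, b: ⊤, c: -2, d: -4, e: ⊤, f: ⊤}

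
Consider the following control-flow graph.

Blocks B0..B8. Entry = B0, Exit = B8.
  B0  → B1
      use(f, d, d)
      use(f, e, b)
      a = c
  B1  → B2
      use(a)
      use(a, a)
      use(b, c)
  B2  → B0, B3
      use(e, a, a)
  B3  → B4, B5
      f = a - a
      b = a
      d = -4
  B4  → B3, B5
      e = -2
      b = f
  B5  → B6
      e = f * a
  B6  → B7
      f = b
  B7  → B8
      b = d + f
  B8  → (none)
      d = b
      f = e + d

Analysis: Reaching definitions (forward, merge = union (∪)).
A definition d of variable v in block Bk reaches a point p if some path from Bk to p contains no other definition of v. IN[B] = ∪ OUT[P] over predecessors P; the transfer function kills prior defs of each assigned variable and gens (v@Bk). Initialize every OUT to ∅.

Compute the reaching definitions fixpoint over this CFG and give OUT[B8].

Answer: {a@B0, b@B7, d@B8, e@B5, f@B8}

Working:
Converged values:
  B0:   IN={a@B0}   OUT={a@B0}
  B1:   IN={a@B0}   OUT={a@B0}
  B2:   IN={a@B0}   OUT={a@B0}
  B3:   IN={a@B0, b@B4, d@B3, e@B4, f@B3}   OUT={a@B0, b@B3, d@B3, e@B4, f@B3}
  B4:   IN={a@B0, b@B3, d@B3, e@B4, f@B3}   OUT={a@B0, b@B4, d@B3, e@B4, f@B3}
  B5:   IN={a@B0, b@B3, b@B4, d@B3, e@B4, f@B3}   OUT={a@B0, b@B3, b@B4, d@B3, e@B5, f@B3}
  B6:   IN={a@B0, b@B3, b@B4, d@B3, e@B5, f@B3}   OUT={a@B0, b@B3, b@B4, d@B3, e@B5, f@B6}
  B7:   IN={a@B0, b@B3, b@B4, d@B3, e@B5, f@B6}   OUT={a@B0, b@B7, d@B3, e@B5, f@B6}
  B8:   IN={a@B0, b@B7, d@B3, e@B5, f@B6}   OUT={a@B0, b@B7, d@B8, e@B5, f@B8}

Merge at B8: IN[B8] = OUT[B7] = {a@B0, b@B7, d@B3, e@B5, f@B6}
Applying B8's transfer function to that IN value gives OUT[B8] (row B8 above).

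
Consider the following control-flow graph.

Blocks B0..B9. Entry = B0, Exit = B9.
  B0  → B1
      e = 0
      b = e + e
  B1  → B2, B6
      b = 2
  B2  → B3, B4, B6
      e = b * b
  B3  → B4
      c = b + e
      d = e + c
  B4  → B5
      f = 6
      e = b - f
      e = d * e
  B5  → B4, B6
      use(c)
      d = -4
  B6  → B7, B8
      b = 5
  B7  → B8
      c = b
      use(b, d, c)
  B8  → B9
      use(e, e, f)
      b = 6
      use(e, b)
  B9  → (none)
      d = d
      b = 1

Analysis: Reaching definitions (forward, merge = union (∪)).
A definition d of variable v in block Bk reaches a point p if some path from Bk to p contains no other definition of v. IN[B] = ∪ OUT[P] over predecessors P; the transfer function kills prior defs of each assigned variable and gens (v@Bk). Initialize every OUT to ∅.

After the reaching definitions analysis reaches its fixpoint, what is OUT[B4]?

Answer: {b@B1, c@B3, d@B3, d@B5, e@B4, f@B4}

Trace:
Fixpoint table:
  B0:  IN={}  OUT={b@B0, e@B0}
  B1:  IN={b@B0, e@B0}  OUT={b@B1, e@B0}
  B2:  IN={b@B1, e@B0}  OUT={b@B1, e@B2}
  B3:  IN={b@B1, e@B2}  OUT={b@B1, c@B3, d@B3, e@B2}
  B4:  IN={b@B1, c@B3, d@B3, d@B5, e@B2, e@B4, f@B4}  OUT={b@B1, c@B3, d@B3, d@B5, e@B4, f@B4}
  B5:  IN={b@B1, c@B3, d@B3, d@B5, e@B4, f@B4}  OUT={b@B1, c@B3, d@B5, e@B4, f@B4}
  B6:  IN={b@B1, c@B3, d@B5, e@B0, e@B2, e@B4, f@B4}  OUT={b@B6, c@B3, d@B5, e@B0, e@B2, e@B4, f@B4}
  B7:  IN={b@B6, c@B3, d@B5, e@B0, e@B2, e@B4, f@B4}  OUT={b@B6, c@B7, d@B5, e@B0, e@B2, e@B4, f@B4}
  B8:  IN={b@B6, c@B3, c@B7, d@B5, e@B0, e@B2, e@B4, f@B4}  OUT={b@B8, c@B3, c@B7, d@B5, e@B0, e@B2, e@B4, f@B4}
  B9:  IN={b@B8, c@B3, c@B7, d@B5, e@B0, e@B2, e@B4, f@B4}  OUT={b@B9, c@B3, c@B7, d@B9, e@B0, e@B2, e@B4, f@B4}

Merge at B4: IN[B4] = OUT[B2] ⊔ OUT[B3] ⊔ OUT[B5] = {b@B1, c@B3, d@B3, d@B5, e@B2, e@B4, f@B4}
Applying B4's transfer function to that IN value gives OUT[B4] (row B4 above).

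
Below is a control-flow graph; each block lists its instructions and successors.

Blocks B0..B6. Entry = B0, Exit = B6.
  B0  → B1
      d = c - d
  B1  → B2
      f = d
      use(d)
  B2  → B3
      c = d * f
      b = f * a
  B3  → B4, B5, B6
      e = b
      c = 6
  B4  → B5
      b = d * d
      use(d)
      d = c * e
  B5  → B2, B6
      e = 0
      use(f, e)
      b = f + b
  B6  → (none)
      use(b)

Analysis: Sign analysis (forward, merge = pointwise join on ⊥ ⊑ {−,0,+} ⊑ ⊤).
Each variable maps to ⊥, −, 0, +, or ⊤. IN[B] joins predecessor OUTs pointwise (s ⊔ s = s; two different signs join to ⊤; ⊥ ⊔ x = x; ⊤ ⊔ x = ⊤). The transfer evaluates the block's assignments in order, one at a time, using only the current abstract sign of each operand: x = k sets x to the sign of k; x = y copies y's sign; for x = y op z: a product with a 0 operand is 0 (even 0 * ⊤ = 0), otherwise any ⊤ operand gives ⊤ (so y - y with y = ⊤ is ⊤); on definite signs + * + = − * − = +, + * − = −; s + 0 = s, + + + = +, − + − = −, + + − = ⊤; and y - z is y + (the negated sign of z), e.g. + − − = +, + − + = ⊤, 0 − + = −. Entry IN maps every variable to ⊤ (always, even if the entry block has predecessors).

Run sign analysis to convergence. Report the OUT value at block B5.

Answer: {a: ⊤, b: ⊤, c: +, d: ⊤, e: 0, f: ⊤}

Trace:
Converged values:
  B0: | IN=(all ⊤) | OUT=(all ⊤)
  B1: | IN=(all ⊤) | OUT=(all ⊤)
  B2: | IN=(all ⊤) | OUT=(all ⊤)
  B3: | IN=(all ⊤) | OUT={c:+; rest ⊤}
  B4: | IN={c:+; rest ⊤} | OUT={c:+; rest ⊤}
  B5: | IN={c:+; rest ⊤} | OUT={c:+, e:0; rest ⊤}
  B6: | IN={c:+; rest ⊤} | OUT={c:+; rest ⊤}

Merge at B5: IN[B5] = OUT[B3] ⊔ OUT[B4] = {a: ⊤, b: ⊤, c: +, d: ⊤, e: ⊤, f: ⊤}
Applying B5's transfer function to that IN value gives OUT[B5] (row B5 above).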